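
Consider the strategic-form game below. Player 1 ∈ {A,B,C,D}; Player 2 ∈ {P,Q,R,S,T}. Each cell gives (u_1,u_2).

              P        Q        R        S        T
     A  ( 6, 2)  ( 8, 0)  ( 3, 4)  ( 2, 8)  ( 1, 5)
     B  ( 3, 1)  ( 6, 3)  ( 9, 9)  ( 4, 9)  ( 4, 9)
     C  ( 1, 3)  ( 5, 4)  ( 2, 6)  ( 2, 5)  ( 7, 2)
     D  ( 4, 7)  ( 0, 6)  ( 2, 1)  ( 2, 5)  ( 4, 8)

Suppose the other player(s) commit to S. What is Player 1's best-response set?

argmax u_1 = {B}

u_1(A vs S) = 2
u_1(B vs S) = 4
u_1(C vs S) = 2
u_1(D vs S) = 2
max payoff 4 at {B}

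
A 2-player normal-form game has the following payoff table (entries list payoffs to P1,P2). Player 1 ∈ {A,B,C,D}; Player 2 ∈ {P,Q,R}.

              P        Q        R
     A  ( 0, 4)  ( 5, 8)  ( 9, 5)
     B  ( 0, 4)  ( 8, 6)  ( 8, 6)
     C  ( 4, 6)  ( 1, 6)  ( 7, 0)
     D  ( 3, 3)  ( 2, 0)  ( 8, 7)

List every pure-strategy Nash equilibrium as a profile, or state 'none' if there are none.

(A,P): not NE [P1→C gives 4>0; P2→Q gives 8>4]
(A,Q): not NE [P1→B gives 8>5]
(A,R): not NE [P2→Q gives 8>5]
(B,P): not NE [P1→C gives 4>0; P2→R gives 6>4]
(B,Q): NE
(B,R): not NE [P1→A gives 9>8]
(C,P): NE
(C,Q): not NE [P1→B gives 8>1]
(C,R): not NE [P1→A gives 9>7; P2→Q gives 6>0]
(D,P): not NE [P1→C gives 4>3; P2→R gives 7>3]
(D,Q): not NE [P1→B gives 8>2; P2→R gives 7>0]
(D,R): not NE [P1→A gives 9>8]

Nash profiles: (B,Q), (C,P)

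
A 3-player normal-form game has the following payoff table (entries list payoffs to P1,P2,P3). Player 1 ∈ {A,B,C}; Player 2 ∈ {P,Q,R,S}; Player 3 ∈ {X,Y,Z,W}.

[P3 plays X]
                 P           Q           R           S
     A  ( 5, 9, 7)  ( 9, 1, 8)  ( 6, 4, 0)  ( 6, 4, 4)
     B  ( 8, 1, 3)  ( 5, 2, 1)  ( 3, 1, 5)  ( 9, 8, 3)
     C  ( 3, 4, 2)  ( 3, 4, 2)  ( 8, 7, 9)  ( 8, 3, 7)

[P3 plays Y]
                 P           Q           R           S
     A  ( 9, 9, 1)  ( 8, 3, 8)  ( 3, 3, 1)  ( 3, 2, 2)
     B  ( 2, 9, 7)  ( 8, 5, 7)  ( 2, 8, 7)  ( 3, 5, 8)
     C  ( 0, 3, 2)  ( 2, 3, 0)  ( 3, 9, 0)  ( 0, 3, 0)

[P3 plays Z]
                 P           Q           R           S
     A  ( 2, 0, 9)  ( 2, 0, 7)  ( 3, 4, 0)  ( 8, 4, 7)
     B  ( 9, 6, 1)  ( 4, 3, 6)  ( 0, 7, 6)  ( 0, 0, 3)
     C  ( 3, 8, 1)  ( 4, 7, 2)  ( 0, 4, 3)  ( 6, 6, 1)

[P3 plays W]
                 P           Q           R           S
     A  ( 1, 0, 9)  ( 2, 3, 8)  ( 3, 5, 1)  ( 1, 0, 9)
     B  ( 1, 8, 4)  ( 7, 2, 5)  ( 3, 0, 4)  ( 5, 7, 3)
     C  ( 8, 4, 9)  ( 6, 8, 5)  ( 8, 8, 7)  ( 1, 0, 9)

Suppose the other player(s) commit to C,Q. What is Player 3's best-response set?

argmax u_3 = {W}

u_3(X vs C,Q) = 2
u_3(Y vs C,Q) = 0
u_3(Z vs C,Q) = 2
u_3(W vs C,Q) = 5
max payoff 5 at {W}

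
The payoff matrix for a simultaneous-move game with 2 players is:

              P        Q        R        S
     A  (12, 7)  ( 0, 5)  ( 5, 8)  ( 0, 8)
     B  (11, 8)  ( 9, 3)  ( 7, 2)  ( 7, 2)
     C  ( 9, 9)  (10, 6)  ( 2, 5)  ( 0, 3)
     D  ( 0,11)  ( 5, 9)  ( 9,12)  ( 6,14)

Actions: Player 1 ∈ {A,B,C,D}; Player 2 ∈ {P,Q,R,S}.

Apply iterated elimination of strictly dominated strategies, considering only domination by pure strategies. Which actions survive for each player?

P2 drop Q (P beats it: A:7>5 B:8>3 C:9>6 D:11>9)
P1 drop C (B beats it: P:11>9 R:7>2 S:7>0)
P1→{A,B,D} P2→{P,R,S}

Remaining: P1:{A,B,D} P2:{P,R,S}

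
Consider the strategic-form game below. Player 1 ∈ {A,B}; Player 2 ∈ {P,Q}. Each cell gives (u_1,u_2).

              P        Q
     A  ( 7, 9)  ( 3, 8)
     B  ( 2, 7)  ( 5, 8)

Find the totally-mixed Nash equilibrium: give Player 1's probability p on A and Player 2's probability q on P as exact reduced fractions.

P1 indiff ⇒ q·7+(1-q)·3 = q·2+(1-q)·5 ⇒ q(5) = (1-q)(2) ⇒ q = 2/7
P2 indiff ⇒ p·9+(1-p)·7 = p·8+(1-p)·8 ⇒ p(1) = (1-p)(1) ⇒ p = 1/2

p=1/2, q=2/7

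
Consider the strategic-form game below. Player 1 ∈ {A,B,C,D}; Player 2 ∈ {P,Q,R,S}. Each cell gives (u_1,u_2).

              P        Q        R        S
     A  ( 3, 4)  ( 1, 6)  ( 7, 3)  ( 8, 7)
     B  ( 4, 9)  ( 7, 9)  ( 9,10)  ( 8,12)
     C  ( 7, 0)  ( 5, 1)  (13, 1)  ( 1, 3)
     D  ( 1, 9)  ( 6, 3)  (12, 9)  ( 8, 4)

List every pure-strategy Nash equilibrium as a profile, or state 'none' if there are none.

(A,P): not NE [P1→C gives 7>3; P2→S gives 7>4]
(A,Q): not NE [P1→B gives 7>1; P2→S gives 7>6]
(A,R): not NE [P1→C gives 13>7; P2→S gives 7>3]
(A,S): NE
(B,P): not NE [P1→C gives 7>4; P2→S gives 12>9]
(B,Q): not NE [P2→S gives 12>9]
(B,R): not NE [P1→C gives 13>9; P2→S gives 12>10]
(B,S): NE
(C,P): not NE [P2→S gives 3>0]
(C,Q): not NE [P1→B gives 7>5; P2→S gives 3>1]
(C,R): not NE [P2→S gives 3>1]
(C,S): not NE [P1→D gives 8>1]
(D,P): not NE [P1→C gives 7>1]
(D,Q): not NE [P1→B gives 7>6; P2→R gives 9>3]
(D,R): not NE [P1→C gives 13>12]
(D,S): not NE [P2→R gives 9>4]

Nash profiles: (A,S), (B,S)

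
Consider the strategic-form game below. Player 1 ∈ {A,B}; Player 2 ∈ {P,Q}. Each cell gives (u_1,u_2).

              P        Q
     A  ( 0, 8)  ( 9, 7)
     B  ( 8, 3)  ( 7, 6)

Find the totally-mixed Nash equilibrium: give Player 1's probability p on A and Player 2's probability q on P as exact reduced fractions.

(p,q) = (3/4, 1/5)

P1 indiff ⇒ q·0+(1-q)·9 = q·8+(1-q)·7 ⇒ q(-8) = (1-q)(-2) ⇒ q = 1/5
P2 indiff ⇒ p·8+(1-p)·3 = p·7+(1-p)·6 ⇒ p(1) = (1-p)(3) ⇒ p = 3/4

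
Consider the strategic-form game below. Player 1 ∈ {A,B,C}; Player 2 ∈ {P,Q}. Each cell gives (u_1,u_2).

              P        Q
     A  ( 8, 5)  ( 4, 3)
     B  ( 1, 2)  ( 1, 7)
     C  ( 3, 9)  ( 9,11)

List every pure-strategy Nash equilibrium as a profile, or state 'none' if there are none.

NE set: (A,P), (C,Q)

(A,P): NE
(A,Q): not NE [P1→C gives 9>4; P2→P gives 5>3]
(B,P): not NE [P1→A gives 8>1; P2→Q gives 7>2]
(B,Q): not NE [P1→C gives 9>1]
(C,P): not NE [P1→A gives 8>3; P2→Q gives 11>9]
(C,Q): NE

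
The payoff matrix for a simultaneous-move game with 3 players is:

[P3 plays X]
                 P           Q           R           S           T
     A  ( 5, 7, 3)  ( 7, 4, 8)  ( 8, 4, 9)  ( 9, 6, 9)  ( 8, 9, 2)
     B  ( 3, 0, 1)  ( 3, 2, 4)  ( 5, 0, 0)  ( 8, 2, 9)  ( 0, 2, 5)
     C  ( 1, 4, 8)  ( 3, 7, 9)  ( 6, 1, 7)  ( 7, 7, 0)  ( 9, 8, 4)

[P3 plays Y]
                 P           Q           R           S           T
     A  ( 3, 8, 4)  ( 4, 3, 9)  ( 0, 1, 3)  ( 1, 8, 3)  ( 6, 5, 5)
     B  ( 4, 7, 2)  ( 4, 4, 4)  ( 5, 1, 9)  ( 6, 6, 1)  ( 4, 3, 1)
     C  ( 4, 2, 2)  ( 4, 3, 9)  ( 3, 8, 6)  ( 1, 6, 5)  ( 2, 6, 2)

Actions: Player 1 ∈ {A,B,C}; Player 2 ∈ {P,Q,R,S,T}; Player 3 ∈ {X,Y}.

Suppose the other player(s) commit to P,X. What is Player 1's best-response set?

u_1(A vs P,X) = 5
u_1(B vs P,X) = 3
u_1(C vs P,X) = 1
max payoff 5 at {A}

argmax u_1 = {A}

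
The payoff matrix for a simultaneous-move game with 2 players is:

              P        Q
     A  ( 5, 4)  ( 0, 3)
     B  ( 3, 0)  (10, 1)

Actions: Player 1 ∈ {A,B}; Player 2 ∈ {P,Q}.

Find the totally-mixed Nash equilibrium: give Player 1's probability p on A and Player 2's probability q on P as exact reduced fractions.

P1 mixes 1/2 on A; P2 mixes 5/6 on P

P1 indiff ⇒ q·5+(1-q)·0 = q·3+(1-q)·10 ⇒ q(2) = (1-q)(10) ⇒ q = 5/6
P2 indiff ⇒ p·4+(1-p)·0 = p·3+(1-p)·1 ⇒ p(1) = (1-p)(1) ⇒ p = 1/2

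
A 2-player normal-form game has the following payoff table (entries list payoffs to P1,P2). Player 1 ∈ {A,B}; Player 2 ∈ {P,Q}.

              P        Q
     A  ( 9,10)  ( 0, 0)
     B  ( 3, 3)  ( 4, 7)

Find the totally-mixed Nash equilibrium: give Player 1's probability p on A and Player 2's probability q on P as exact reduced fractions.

(p,q) = (2/7, 2/5)

P1 indiff ⇒ q·9+(1-q)·0 = q·3+(1-q)·4 ⇒ q(6) = (1-q)(4) ⇒ q = 2/5
P2 indiff ⇒ p·10+(1-p)·3 = p·0+(1-p)·7 ⇒ p(10) = (1-p)(4) ⇒ p = 2/7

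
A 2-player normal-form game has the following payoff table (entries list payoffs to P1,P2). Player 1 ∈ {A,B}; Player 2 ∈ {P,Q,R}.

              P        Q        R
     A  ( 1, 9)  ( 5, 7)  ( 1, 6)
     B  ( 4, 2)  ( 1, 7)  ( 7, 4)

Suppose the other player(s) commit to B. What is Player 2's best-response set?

BR_2 = {Q}

u_2(P vs B) = 2
u_2(Q vs B) = 7
u_2(R vs B) = 4
max payoff 7 at {Q}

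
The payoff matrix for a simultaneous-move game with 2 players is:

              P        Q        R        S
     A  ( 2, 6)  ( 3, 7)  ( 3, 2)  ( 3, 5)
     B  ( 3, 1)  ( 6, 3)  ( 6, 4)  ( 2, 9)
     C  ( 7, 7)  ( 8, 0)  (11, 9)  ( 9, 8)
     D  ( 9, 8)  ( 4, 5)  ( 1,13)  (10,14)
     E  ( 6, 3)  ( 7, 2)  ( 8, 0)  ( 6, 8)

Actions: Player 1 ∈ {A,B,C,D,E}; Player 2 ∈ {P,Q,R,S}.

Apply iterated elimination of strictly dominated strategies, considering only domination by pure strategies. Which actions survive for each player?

IESDS → P1:{C,D} P2:{R,S}

P1 drop A (C beats it: P:7>2 Q:8>3 R:11>3 S:9>3)
P1 drop B (C beats it: P:7>3 Q:8>6 R:11>6 S:9>2)
P1 drop E (C beats it: P:7>6 Q:8>7 R:11>8 S:9>6)
P2 drop P (R beats it: C:9>7 D:13>8)
P2 drop Q (R beats it: C:9>0 D:13>5)
P1→{C,D} P2→{R,S}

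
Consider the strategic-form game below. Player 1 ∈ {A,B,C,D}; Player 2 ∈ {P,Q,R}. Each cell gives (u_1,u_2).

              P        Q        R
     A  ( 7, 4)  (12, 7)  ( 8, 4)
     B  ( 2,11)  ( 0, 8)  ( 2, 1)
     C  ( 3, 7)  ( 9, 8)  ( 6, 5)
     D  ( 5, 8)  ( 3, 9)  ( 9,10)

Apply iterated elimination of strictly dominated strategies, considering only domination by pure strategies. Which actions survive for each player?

Remaining: P1:{A,D} P2:{Q,R}

P1 drop B (A beats it: P:7>2 Q:12>0 R:8>2)
P1 drop C (A beats it: P:7>3 Q:12>9 R:8>6)
P2 drop P (Q beats it: A:7>4 D:9>8)
P1→{A,D} P2→{Q,R}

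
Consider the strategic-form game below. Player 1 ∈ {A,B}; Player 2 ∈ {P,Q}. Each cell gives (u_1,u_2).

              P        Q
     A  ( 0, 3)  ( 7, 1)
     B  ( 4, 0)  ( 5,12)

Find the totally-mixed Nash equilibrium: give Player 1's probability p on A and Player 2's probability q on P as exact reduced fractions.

p=6/7, q=1/3

P1 indiff ⇒ q·0+(1-q)·7 = q·4+(1-q)·5 ⇒ q(-4) = (1-q)(-2) ⇒ q = 1/3
P2 indiff ⇒ p·3+(1-p)·0 = p·1+(1-p)·12 ⇒ p(2) = (1-p)(12) ⇒ p = 6/7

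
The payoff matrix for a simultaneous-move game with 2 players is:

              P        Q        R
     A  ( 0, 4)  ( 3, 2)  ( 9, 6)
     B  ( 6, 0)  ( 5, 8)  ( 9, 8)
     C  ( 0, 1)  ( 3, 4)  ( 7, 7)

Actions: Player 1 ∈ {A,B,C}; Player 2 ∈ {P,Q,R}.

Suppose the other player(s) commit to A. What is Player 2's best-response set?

BR_2 = {R}

u_2(P vs A) = 4
u_2(Q vs A) = 2
u_2(R vs A) = 6
max payoff 6 at {R}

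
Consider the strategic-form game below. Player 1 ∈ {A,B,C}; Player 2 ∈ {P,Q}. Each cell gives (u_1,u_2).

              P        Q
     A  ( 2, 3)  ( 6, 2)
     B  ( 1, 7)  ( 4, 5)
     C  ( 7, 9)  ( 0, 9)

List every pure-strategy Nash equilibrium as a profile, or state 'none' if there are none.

(A,P): not NE [P1→C gives 7>2]
(A,Q): not NE [P2→P gives 3>2]
(B,P): not NE [P1→C gives 7>1]
(B,Q): not NE [P1→A gives 6>4; P2→P gives 7>5]
(C,P): NE
(C,Q): not NE [P1→A gives 6>0]

NE set: (C,P)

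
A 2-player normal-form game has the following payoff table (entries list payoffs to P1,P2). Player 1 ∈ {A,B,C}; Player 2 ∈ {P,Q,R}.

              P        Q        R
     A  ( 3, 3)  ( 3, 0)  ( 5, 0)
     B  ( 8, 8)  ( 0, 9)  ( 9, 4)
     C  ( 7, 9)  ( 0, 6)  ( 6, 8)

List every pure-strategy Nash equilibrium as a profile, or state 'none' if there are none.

Equilibria: none

(A,P): not NE [P1→B gives 8>3]
(A,Q): not NE [P2→P gives 3>0]
(A,R): not NE [P1→B gives 9>5; P2→P gives 3>0]
(B,P): not NE [P2→Q gives 9>8]
(B,Q): not NE [P1→A gives 3>0]
(B,R): not NE [P2→Q gives 9>4]
(C,P): not NE [P1→B gives 8>7]
(C,Q): not NE [P1→A gives 3>0; P2→P gives 9>6]
(C,R): not NE [P1→B gives 9>6; P2→P gives 9>8]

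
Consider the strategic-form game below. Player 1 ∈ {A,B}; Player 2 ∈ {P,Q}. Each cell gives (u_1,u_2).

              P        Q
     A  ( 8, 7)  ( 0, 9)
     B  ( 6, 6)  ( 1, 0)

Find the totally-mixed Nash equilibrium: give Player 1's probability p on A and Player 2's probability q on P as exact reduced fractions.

p=3/4, q=1/3

P1 indiff ⇒ q·8+(1-q)·0 = q·6+(1-q)·1 ⇒ q(2) = (1-q)(1) ⇒ q = 1/3
P2 indiff ⇒ p·7+(1-p)·6 = p·9+(1-p)·0 ⇒ p(-2) = (1-p)(-6) ⇒ p = 3/4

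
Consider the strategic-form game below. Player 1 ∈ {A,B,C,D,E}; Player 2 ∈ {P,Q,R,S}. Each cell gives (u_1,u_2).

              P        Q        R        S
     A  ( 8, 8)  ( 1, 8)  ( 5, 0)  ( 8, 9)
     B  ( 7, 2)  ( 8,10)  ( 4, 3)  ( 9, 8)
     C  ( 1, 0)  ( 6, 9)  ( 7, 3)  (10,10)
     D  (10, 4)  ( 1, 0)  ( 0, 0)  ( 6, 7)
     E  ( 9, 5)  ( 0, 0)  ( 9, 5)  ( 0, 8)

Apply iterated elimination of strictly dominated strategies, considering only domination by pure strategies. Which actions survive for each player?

P2 drop P (S beats it: A:9>8 B:8>2 C:10>0 D:7>4 E:8>5)
P1 drop A (C beats it: Q:6>1 R:7>5 S:10>8)
P1 drop D (B beats it: Q:8>1 R:4>0 S:9>6)
P2 drop R (S beats it: B:8>3 C:10>3 E:8>5)
P1 drop E (B beats it: Q:8>0 S:9>0)
P1→{B,C} P2→{Q,S}

IESDS → P1:{B,C} P2:{Q,S}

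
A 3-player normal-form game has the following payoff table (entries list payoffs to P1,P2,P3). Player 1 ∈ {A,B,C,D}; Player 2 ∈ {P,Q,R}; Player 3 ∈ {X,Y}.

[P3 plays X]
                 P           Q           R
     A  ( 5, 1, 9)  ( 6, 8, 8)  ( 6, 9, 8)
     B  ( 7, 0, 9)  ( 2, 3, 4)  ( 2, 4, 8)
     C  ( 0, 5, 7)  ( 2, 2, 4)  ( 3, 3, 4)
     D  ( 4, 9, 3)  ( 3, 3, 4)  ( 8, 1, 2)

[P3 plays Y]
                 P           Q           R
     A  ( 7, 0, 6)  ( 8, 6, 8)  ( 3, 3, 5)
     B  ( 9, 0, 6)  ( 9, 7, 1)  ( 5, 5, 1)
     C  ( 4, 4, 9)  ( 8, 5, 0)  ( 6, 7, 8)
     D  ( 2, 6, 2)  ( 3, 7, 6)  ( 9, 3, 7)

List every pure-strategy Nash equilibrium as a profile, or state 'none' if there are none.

(A,P,X): not NE [P1→B gives 7>5; P2→R gives 9>1]
(A,P,Y): not NE [P1→B gives 9>7; P2→Q gives 6>0; P3→X gives 9>6]
(A,Q,X): not NE [P2→R gives 9>8]
(A,Q,Y): not NE [P1→B gives 9>8]
(A,R,X): not NE [P1→D gives 8>6]
(A,R,Y): not NE [P1→D gives 9>3; P2→Q gives 6>3; P3→X gives 8>5]
(B,P,X): not NE [P2→R gives 4>0]
(B,P,Y): not NE [P2→Q gives 7>0; P3→X gives 9>6]
(B,Q,X): not NE [P1→A gives 6>2; P2→R gives 4>3]
(B,Q,Y): not NE [P3→X gives 4>1]
(B,R,X): not NE [P1→D gives 8>2]
(B,R,Y): not NE [P1→D gives 9>5; P2→Q gives 7>5; P3→X gives 8>1]
(C,P,X): not NE [P1→B gives 7>0; P3→Y gives 9>7]
(C,P,Y): not NE [P1→B gives 9>4; P2→R gives 7>4]
(C,Q,X): not NE [P1→A gives 6>2; P2→P gives 5>2]
(C,Q,Y): not NE [P1→B gives 9>8; P2→R gives 7>5; P3→X gives 4>0]
(C,R,X): not NE [P1→D gives 8>3; P2→P gives 5>3; P3→Y gives 8>4]
(C,R,Y): not NE [P1→D gives 9>6]
(D,P,X): not NE [P1→B gives 7>4]
(D,P,Y): not NE [P1→B gives 9>2; P2→Q gives 7>6; P3→X gives 3>2]
(D,Q,X): not NE [P1→A gives 6>3; P2→P gives 9>3; P3→Y gives 6>4]
(D,Q,Y): not NE [P1→B gives 9>3]
(D,R,X): not NE [P2→P gives 9>1; P3→Y gives 7>2]
(D,R,Y): not NE [P2→Q gives 7>3]

Equilibria: none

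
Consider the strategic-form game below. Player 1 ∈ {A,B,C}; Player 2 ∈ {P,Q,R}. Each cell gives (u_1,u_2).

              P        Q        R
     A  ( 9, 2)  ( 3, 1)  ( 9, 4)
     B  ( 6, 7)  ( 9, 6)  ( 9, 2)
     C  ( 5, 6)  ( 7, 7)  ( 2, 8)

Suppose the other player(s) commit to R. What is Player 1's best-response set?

u_1(A vs R) = 9
u_1(B vs R) = 9
u_1(C vs R) = 2
max payoff 9 at {A,B}

argmax u_1 = {A,B}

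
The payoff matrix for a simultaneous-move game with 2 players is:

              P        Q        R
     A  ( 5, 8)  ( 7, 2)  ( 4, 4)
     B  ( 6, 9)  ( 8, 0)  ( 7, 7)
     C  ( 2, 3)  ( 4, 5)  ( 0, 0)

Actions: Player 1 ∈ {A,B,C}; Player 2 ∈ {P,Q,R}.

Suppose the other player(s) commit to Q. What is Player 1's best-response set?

BR_1 = {B}

u_1(A vs Q) = 7
u_1(B vs Q) = 8
u_1(C vs Q) = 4
max payoff 8 at {B}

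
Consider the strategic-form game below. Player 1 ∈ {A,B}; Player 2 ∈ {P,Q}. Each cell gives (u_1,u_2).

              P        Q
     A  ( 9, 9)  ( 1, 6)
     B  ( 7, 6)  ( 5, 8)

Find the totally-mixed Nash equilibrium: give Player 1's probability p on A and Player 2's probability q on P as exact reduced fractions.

P1 indiff ⇒ q·9+(1-q)·1 = q·7+(1-q)·5 ⇒ q(2) = (1-q)(4) ⇒ q = 2/3
P2 indiff ⇒ p·9+(1-p)·6 = p·6+(1-p)·8 ⇒ p(3) = (1-p)(2) ⇒ p = 2/5

(p,q) = (2/5, 2/3)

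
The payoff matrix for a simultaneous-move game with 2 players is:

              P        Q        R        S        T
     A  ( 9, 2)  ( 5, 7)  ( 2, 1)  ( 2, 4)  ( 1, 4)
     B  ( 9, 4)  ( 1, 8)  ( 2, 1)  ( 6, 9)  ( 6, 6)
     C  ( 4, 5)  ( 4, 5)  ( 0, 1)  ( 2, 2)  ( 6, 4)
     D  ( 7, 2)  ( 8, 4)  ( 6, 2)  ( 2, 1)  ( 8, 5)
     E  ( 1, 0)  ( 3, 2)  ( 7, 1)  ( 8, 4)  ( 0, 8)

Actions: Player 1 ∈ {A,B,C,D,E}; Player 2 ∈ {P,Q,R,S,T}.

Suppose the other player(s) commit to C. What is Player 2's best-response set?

P2 best: {P,Q}

u_2(P vs C) = 5
u_2(Q vs C) = 5
u_2(R vs C) = 1
u_2(S vs C) = 2
u_2(T vs C) = 4
max payoff 5 at {P,Q}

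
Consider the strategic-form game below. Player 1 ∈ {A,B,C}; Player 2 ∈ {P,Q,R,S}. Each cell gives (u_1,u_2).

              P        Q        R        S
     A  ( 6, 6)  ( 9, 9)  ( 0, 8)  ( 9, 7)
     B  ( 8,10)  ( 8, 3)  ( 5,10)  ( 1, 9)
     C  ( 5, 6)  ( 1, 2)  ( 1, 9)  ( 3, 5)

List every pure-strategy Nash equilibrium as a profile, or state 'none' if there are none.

NE set: (A,Q), (B,P), (B,R)

(A,P): not NE [P1→B gives 8>6; P2→Q gives 9>6]
(A,Q): NE
(A,R): not NE [P1→B gives 5>0; P2→Q gives 9>8]
(A,S): not NE [P2→Q gives 9>7]
(B,P): NE
(B,Q): not NE [P1→A gives 9>8; P2→R gives 10>3]
(B,R): NE
(B,S): not NE [P1→A gives 9>1; P2→R gives 10>9]
(C,P): not NE [P1→B gives 8>5; P2→R gives 9>6]
(C,Q): not NE [P1→A gives 9>1; P2→R gives 9>2]
(C,R): not NE [P1→B gives 5>1]
(C,S): not NE [P1→A gives 9>3; P2→R gives 9>5]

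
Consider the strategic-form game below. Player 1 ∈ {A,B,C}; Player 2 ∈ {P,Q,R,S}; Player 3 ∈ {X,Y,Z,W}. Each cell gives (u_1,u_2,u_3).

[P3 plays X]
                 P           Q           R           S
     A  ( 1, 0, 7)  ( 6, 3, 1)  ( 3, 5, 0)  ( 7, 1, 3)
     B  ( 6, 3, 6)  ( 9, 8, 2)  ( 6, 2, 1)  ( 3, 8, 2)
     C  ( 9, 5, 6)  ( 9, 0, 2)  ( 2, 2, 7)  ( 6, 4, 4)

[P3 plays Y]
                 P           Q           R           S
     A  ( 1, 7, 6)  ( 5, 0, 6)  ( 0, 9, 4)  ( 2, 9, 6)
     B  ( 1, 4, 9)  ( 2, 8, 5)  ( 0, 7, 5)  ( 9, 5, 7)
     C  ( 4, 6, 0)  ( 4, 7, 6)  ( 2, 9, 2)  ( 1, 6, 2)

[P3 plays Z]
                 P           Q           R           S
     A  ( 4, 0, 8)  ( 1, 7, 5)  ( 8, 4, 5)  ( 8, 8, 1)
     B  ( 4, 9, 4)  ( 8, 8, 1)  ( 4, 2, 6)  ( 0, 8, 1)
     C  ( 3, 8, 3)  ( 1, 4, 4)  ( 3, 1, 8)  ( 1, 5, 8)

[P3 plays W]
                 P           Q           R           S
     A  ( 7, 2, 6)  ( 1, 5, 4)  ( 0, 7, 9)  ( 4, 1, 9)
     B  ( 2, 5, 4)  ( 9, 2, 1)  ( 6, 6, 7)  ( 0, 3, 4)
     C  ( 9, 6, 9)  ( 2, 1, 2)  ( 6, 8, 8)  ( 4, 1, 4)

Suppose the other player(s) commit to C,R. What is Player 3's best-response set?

P3 best: {Z,W}

u_3(X vs C,R) = 7
u_3(Y vs C,R) = 2
u_3(Z vs C,R) = 8
u_3(W vs C,R) = 8
max payoff 8 at {Z,W}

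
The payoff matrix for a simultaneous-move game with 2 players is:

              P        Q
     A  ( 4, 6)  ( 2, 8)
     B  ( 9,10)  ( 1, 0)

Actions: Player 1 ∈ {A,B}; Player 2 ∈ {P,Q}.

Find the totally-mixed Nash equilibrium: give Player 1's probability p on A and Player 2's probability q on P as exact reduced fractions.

(p,q) = (5/6, 1/6)

P1 indiff ⇒ q·4+(1-q)·2 = q·9+(1-q)·1 ⇒ q(-5) = (1-q)(-1) ⇒ q = 1/6
P2 indiff ⇒ p·6+(1-p)·10 = p·8+(1-p)·0 ⇒ p(-2) = (1-p)(-10) ⇒ p = 5/6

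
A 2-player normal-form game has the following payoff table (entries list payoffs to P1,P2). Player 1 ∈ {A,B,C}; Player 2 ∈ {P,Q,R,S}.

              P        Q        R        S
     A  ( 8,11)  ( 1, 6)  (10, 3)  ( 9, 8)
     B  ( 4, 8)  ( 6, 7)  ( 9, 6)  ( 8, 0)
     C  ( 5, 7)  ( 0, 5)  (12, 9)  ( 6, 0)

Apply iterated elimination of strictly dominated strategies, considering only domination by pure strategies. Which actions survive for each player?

P2 drop Q (P beats it: A:11>6 B:8>7 C:7>5)
P1 drop B (A beats it: P:8>4 R:10>9 S:9>8)
P2 drop S (P beats it: A:11>8 C:7>0)
P1→{A,C} P2→{P,R}

Remaining: P1:{A,C} P2:{P,R}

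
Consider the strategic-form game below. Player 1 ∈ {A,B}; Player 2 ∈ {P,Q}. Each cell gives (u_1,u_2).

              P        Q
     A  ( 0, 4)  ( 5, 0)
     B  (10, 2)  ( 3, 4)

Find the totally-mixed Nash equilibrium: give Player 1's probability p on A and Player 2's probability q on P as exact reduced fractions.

P1 mixes 1/3 on A; P2 mixes 1/6 on P

P1 indiff ⇒ q·0+(1-q)·5 = q·10+(1-q)·3 ⇒ q(-10) = (1-q)(-2) ⇒ q = 1/6
P2 indiff ⇒ p·4+(1-p)·2 = p·0+(1-p)·4 ⇒ p(4) = (1-p)(2) ⇒ p = 1/3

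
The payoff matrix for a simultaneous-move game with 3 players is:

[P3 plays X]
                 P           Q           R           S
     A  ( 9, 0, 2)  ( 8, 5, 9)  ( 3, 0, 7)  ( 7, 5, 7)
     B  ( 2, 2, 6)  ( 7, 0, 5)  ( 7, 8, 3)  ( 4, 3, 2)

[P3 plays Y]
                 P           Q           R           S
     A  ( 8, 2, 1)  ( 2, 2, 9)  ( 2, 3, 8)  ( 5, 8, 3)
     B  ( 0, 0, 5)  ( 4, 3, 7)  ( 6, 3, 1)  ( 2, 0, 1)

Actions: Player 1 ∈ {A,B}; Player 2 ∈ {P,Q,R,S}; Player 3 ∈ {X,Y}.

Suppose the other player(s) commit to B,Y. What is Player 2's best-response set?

P2 best: {Q,R}

u_2(P vs B,Y) = 0
u_2(Q vs B,Y) = 3
u_2(R vs B,Y) = 3
u_2(S vs B,Y) = 0
max payoff 3 at {Q,R}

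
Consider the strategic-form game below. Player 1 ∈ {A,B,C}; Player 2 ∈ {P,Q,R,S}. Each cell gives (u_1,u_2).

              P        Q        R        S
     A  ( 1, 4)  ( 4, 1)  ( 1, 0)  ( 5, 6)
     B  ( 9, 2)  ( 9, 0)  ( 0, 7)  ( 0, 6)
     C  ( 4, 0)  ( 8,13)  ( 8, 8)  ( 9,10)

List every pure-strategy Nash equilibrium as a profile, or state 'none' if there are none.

PSNE: ∅

(A,P): not NE [P1→B gives 9>1; P2→S gives 6>4]
(A,Q): not NE [P1→B gives 9>4; P2→S gives 6>1]
(A,R): not NE [P1→C gives 8>1; P2→S gives 6>0]
(A,S): not NE [P1→C gives 9>5]
(B,P): not NE [P2→R gives 7>2]
(B,Q): not NE [P2→R gives 7>0]
(B,R): not NE [P1→C gives 8>0]
(B,S): not NE [P1→C gives 9>0; P2→R gives 7>6]
(C,P): not NE [P1→B gives 9>4; P2→Q gives 13>0]
(C,Q): not NE [P1→B gives 9>8]
(C,R): not NE [P2→Q gives 13>8]
(C,S): not NE [P2→Q gives 13>10]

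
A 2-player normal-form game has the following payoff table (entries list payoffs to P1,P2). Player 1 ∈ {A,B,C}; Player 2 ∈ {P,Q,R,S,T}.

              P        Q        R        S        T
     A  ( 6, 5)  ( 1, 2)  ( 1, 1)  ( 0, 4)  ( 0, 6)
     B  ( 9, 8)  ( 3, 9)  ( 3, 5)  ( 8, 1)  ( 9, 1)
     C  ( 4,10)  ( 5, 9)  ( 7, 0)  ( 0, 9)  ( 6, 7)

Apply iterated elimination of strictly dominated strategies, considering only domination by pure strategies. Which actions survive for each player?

P1 drop A (B beats it: P:9>6 Q:3>1 R:3>1 S:8>0 T:9>0)
P2 drop R (P beats it: B:8>5 C:10>0)
P2 drop S (P beats it: B:8>1 C:10>9)
P2 drop T (P beats it: B:8>1 C:10>7)
P1→{B,C} P2→{P,Q}

IESDS → P1:{B,C} P2:{P,Q}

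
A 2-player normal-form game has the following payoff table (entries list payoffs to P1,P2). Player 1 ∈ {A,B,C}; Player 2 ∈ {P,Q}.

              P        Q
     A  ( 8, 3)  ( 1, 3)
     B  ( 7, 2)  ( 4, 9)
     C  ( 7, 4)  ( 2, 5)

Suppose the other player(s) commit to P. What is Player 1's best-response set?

BR_1 = {A}

u_1(A vs P) = 8
u_1(B vs P) = 7
u_1(C vs P) = 7
max payoff 8 at {A}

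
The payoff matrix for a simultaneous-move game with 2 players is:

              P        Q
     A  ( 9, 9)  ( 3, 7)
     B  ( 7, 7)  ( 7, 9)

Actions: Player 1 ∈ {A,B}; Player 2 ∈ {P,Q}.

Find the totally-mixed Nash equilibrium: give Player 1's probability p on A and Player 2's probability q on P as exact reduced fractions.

P1 indiff ⇒ q·9+(1-q)·3 = q·7+(1-q)·7 ⇒ q(2) = (1-q)(4) ⇒ q = 2/3
P2 indiff ⇒ p·9+(1-p)·7 = p·7+(1-p)·9 ⇒ p(2) = (1-p)(2) ⇒ p = 1/2

(p,q) = (1/2, 2/3)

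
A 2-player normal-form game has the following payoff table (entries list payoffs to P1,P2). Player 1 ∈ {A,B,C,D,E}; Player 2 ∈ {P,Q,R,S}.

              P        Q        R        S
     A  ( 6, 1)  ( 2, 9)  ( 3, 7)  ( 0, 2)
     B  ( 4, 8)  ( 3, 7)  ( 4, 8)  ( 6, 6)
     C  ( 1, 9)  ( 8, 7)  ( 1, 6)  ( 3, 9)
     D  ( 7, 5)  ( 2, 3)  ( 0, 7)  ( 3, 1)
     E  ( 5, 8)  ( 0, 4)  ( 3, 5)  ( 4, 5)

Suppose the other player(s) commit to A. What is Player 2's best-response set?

argmax u_2 = {Q}

u_2(P vs A) = 1
u_2(Q vs A) = 9
u_2(R vs A) = 7
u_2(S vs A) = 2
max payoff 9 at {Q}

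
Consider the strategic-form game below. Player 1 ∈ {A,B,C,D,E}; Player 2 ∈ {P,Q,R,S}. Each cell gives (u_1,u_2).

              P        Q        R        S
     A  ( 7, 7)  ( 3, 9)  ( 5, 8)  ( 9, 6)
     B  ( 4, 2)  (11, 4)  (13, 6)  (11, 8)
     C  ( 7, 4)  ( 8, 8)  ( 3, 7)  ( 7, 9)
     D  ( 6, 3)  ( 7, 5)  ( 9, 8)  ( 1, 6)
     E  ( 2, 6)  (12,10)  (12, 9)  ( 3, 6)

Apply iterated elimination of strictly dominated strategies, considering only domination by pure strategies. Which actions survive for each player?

Remaining: P1:{B,E} P2:{Q,R,S}

P2 drop P (Q beats it: A:9>7 B:4>2 C:8>4 D:5>3 E:10>6)
P1 drop A (B beats it: Q:11>3 R:13>5 S:11>9)
P1 drop C (B beats it: Q:11>8 R:13>3 S:11>7)
P1 drop D (B beats it: Q:11>7 R:13>9 S:11>1)
P1→{B,E} P2→{Q,R,S}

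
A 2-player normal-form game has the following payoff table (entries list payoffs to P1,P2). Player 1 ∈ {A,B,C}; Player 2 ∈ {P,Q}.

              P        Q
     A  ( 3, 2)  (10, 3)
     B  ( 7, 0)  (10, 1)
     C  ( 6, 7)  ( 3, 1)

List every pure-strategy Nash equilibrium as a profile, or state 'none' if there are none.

(A,P): not NE [P1→B gives 7>3; P2→Q gives 3>2]
(A,Q): NE
(B,P): not NE [P2→Q gives 1>0]
(B,Q): NE
(C,P): not NE [P1→B gives 7>6]
(C,Q): not NE [P1→B gives 10>3; P2→P gives 7>1]

Nash profiles: (A,Q), (B,Q)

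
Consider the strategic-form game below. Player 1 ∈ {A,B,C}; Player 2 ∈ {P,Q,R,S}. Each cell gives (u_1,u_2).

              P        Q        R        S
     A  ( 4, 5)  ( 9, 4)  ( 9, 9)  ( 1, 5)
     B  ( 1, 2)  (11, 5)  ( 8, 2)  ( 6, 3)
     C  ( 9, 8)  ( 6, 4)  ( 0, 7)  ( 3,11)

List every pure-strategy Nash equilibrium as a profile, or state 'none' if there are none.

(A,P): not NE [P1→C gives 9>4; P2→R gives 9>5]
(A,Q): not NE [P1→B gives 11>9; P2→R gives 9>4]
(A,R): NE
(A,S): not NE [P1→B gives 6>1; P2→R gives 9>5]
(B,P): not NE [P1→C gives 9>1; P2→Q gives 5>2]
(B,Q): NE
(B,R): not NE [P1→A gives 9>8; P2→Q gives 5>2]
(B,S): not NE [P2→Q gives 5>3]
(C,P): not NE [P2→S gives 11>8]
(C,Q): not NE [P1→B gives 11>6; P2→S gives 11>4]
(C,R): not NE [P1→A gives 9>0; P2→S gives 11>7]
(C,S): not NE [P1→B gives 6>3]

PSNE = {(A,R), (B,Q)}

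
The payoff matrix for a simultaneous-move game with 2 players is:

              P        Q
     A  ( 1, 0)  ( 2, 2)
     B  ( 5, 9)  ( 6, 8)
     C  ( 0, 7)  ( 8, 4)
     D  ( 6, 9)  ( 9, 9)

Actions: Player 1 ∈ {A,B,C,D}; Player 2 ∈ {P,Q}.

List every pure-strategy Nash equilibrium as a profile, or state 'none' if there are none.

Nash profiles: (D,P), (D,Q)

(A,P): not NE [P1→D gives 6>1; P2→Q gives 2>0]
(A,Q): not NE [P1→D gives 9>2]
(B,P): not NE [P1→D gives 6>5]
(B,Q): not NE [P1→D gives 9>6; P2→P gives 9>8]
(C,P): not NE [P1→D gives 6>0]
(C,Q): not NE [P1→D gives 9>8; P2→P gives 7>4]
(D,P): NE
(D,Q): NE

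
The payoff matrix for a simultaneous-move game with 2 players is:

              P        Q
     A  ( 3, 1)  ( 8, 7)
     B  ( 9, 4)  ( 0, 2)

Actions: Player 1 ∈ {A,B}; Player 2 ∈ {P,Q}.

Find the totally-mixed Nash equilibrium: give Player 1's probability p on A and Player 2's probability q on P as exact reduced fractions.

P1 indiff ⇒ q·3+(1-q)·8 = q·9+(1-q)·0 ⇒ q(-6) = (1-q)(-8) ⇒ q = 4/7
P2 indiff ⇒ p·1+(1-p)·4 = p·7+(1-p)·2 ⇒ p(-6) = (1-p)(-2) ⇒ p = 1/4

(p,q) = (1/4, 4/7)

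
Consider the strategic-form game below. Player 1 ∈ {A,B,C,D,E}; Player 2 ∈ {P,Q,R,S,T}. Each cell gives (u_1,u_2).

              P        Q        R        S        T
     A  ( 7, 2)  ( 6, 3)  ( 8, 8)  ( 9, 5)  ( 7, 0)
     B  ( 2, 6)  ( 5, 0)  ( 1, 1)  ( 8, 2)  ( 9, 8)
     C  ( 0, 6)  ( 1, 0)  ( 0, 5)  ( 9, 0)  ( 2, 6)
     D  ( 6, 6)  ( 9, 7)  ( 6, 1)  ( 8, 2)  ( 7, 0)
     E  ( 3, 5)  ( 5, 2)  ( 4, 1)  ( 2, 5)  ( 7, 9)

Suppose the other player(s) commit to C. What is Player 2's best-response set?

u_2(P vs C) = 6
u_2(Q vs C) = 0
u_2(R vs C) = 5
u_2(S vs C) = 0
u_2(T vs C) = 6
max payoff 6 at {P,T}

argmax u_2 = {P,T}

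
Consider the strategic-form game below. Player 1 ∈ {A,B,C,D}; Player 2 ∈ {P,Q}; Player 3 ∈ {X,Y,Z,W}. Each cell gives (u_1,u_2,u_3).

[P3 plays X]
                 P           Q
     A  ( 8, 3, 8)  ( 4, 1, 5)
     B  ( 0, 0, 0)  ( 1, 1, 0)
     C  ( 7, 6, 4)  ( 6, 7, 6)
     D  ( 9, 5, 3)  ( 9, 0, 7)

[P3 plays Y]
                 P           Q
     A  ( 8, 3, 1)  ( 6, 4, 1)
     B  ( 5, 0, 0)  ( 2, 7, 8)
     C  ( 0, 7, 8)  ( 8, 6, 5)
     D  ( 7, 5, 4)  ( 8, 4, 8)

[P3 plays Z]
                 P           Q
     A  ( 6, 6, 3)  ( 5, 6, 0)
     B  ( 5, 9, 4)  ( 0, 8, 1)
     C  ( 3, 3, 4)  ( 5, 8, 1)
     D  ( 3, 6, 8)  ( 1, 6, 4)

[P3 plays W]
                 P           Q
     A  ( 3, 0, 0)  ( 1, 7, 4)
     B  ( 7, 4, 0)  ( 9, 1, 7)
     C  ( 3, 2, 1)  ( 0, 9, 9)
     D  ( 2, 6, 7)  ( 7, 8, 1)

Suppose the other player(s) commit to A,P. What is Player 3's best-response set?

u_3(X vs A,P) = 8
u_3(Y vs A,P) = 1
u_3(Z vs A,P) = 3
u_3(W vs A,P) = 0
max payoff 8 at {X}

argmax u_3 = {X}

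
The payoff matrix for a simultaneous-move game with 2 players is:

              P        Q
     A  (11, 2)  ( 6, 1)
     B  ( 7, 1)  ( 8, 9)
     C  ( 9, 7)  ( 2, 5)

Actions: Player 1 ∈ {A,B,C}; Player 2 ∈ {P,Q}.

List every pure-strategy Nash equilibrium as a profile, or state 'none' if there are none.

(A,P): NE
(A,Q): not NE [P1→B gives 8>6; P2→P gives 2>1]
(B,P): not NE [P1→A gives 11>7; P2→Q gives 9>1]
(B,Q): NE
(C,P): not NE [P1→A gives 11>9]
(C,Q): not NE [P1→B gives 8>2; P2→P gives 7>5]

Nash profiles: (A,P), (B,Q)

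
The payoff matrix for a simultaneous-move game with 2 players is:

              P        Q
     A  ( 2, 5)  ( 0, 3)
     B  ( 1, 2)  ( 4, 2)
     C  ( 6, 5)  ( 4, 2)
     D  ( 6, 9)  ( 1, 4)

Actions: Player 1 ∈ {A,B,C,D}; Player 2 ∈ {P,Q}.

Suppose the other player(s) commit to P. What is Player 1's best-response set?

u_1(A vs P) = 2
u_1(B vs P) = 1
u_1(C vs P) = 6
u_1(D vs P) = 6
max payoff 6 at {C,D}

BR_1 = {C,D}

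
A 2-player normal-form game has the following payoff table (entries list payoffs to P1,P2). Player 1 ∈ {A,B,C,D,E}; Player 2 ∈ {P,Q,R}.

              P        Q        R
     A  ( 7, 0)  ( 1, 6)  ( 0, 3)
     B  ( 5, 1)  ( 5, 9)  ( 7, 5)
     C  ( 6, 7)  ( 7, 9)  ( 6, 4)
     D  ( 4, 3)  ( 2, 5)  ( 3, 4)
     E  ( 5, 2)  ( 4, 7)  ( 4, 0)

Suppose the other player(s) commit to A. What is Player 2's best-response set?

u_2(P vs A) = 0
u_2(Q vs A) = 6
u_2(R vs A) = 3
max payoff 6 at {Q}

P2 best: {Q}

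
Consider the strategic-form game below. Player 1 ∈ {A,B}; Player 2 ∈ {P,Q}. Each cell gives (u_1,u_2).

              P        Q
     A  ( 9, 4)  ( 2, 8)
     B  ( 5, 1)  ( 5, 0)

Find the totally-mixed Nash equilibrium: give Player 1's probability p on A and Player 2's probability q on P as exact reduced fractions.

(p,q) = (1/5, 3/7)

P1 indiff ⇒ q·9+(1-q)·2 = q·5+(1-q)·5 ⇒ q(4) = (1-q)(3) ⇒ q = 3/7
P2 indiff ⇒ p·4+(1-p)·1 = p·8+(1-p)·0 ⇒ p(-4) = (1-p)(-1) ⇒ p = 1/5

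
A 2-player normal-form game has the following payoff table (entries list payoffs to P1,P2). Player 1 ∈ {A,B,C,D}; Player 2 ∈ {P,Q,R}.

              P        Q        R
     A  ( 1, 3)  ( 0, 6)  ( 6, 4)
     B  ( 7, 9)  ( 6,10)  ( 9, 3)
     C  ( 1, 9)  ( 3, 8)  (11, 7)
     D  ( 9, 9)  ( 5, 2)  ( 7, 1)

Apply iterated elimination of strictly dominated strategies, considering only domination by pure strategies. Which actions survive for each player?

P1 drop A (B beats it: P:7>1 Q:6>0 R:9>6)
P2 drop R (P beats it: B:9>3 C:9>7 D:9>1)
P1 drop C (B beats it: P:7>1 Q:6>3)
P1→{B,D} P2→{P,Q}

Survivors P1:{B,D} P2:{P,Q}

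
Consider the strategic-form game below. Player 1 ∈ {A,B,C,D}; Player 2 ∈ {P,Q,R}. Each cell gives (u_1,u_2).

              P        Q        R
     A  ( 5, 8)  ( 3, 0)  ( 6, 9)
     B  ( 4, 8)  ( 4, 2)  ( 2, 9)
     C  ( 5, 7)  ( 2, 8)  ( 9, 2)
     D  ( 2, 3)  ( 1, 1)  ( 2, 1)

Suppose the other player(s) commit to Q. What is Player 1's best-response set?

argmax u_1 = {B}

u_1(A vs Q) = 3
u_1(B vs Q) = 4
u_1(C vs Q) = 2
u_1(D vs Q) = 1
max payoff 4 at {B}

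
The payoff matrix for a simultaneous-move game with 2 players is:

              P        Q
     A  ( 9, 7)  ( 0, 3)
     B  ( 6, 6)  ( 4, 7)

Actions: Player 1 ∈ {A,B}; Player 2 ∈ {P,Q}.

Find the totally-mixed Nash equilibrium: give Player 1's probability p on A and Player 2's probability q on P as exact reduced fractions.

p=1/5, q=4/7

P1 indiff ⇒ q·9+(1-q)·0 = q·6+(1-q)·4 ⇒ q(3) = (1-q)(4) ⇒ q = 4/7
P2 indiff ⇒ p·7+(1-p)·6 = p·3+(1-p)·7 ⇒ p(4) = (1-p)(1) ⇒ p = 1/5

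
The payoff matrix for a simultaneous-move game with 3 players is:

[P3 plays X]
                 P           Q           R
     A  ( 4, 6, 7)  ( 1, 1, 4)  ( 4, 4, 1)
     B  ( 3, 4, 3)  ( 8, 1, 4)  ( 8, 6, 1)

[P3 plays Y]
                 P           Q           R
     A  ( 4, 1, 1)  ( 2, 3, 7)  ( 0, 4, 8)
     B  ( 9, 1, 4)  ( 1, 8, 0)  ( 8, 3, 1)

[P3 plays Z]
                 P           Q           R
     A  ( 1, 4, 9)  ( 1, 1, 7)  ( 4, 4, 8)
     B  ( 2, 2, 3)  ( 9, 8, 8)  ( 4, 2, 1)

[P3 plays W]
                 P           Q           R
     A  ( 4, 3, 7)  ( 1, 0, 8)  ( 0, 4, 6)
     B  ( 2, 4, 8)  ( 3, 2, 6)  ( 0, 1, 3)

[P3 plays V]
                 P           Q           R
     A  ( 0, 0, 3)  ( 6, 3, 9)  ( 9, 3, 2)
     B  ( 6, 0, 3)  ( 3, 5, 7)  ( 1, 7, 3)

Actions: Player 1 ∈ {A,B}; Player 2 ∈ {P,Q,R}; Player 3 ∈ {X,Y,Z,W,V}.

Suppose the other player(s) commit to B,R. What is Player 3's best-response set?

u_3(X vs B,R) = 1
u_3(Y vs B,R) = 1
u_3(Z vs B,R) = 1
u_3(W vs B,R) = 3
u_3(V vs B,R) = 3
max payoff 3 at {W,V}

argmax u_3 = {W,V}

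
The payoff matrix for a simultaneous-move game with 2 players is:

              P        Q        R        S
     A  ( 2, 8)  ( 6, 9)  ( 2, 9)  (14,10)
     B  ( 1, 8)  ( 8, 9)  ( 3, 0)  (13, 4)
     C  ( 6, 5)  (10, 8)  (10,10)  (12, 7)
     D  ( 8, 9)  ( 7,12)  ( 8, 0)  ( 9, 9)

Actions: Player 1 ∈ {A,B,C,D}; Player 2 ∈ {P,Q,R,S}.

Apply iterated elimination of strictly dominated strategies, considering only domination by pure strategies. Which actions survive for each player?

P2 drop P (Q beats it: A:9>8 B:9>8 C:8>5 D:12>9)
P1 drop D (C beats it: Q:10>7 R:10>8 S:12>9)
P1→{A,B,C} P2→{Q,R,S}

Survivors P1:{A,B,C} P2:{Q,R,S}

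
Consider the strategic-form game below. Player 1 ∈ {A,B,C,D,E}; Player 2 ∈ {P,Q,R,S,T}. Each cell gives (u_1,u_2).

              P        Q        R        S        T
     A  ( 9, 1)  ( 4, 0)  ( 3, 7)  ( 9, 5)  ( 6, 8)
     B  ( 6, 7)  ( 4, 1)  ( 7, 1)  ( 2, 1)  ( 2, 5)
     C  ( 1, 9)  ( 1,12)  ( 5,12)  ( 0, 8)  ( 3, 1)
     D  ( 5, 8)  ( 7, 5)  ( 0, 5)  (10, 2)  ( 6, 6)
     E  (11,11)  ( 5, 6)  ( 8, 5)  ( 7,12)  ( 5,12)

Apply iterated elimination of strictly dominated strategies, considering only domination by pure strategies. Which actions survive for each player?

P1 drop B (E beats it: P:11>6 Q:5>4 R:8>7 S:7>2 T:5>2)
P1 drop C (E beats it: P:11>1 Q:5>1 R:8>5 S:7>0 T:5>3)
P2 drop Q (P beats it: A:1>0 D:8>5 E:11>6)
P2 drop R (T beats it: A:8>7 D:6>5 E:12>5)
P1→{A,D,E} P2→{P,S,T}

Remaining: P1:{A,D,E} P2:{P,S,T}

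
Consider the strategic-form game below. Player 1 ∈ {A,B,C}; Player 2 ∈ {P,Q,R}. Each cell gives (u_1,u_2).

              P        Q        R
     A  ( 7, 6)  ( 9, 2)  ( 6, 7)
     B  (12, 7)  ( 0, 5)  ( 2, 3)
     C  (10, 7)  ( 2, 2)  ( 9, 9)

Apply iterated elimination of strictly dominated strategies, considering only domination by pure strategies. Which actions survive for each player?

P2 drop Q (P beats it: A:6>2 B:7>5 C:7>2)
P1 drop A (C beats it: P:10>7 R:9>6)
P1→{B,C} P2→{P,R}

IESDS → P1:{B,C} P2:{P,R}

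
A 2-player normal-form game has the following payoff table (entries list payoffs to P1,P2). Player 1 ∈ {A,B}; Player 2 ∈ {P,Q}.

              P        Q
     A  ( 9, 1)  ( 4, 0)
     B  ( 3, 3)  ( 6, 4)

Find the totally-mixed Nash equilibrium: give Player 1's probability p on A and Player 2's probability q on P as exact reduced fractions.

p=1/2, q=1/4

P1 indiff ⇒ q·9+(1-q)·4 = q·3+(1-q)·6 ⇒ q(6) = (1-q)(2) ⇒ q = 1/4
P2 indiff ⇒ p·1+(1-p)·3 = p·0+(1-p)·4 ⇒ p(1) = (1-p)(1) ⇒ p = 1/2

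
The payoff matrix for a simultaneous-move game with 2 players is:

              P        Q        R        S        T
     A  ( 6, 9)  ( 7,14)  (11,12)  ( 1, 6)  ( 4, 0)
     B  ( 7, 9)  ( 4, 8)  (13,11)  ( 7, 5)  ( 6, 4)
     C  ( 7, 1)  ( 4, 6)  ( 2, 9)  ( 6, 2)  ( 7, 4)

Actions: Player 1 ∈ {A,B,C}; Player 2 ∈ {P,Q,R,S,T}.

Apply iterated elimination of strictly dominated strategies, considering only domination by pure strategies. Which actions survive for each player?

P2 drop P (R beats it: A:12>9 B:11>9 C:9>1)
P2 drop S (Q beats it: A:14>6 B:8>5 C:6>2)
P2 drop T (Q beats it: A:14>0 B:8>4 C:6>4)
P1 drop C (A beats it: Q:7>4 R:11>2)
P1→{A,B} P2→{Q,R}

Survivors P1:{A,B} P2:{Q,R}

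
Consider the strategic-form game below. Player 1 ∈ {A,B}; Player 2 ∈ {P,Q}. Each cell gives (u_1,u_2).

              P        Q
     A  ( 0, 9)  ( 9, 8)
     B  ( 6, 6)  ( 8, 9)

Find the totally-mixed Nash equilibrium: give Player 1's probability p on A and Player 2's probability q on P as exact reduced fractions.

P1 indiff ⇒ q·0+(1-q)·9 = q·6+(1-q)·8 ⇒ q(-6) = (1-q)(-1) ⇒ q = 1/7
P2 indiff ⇒ p·9+(1-p)·6 = p·8+(1-p)·9 ⇒ p(1) = (1-p)(3) ⇒ p = 3/4

p=3/4, q=1/7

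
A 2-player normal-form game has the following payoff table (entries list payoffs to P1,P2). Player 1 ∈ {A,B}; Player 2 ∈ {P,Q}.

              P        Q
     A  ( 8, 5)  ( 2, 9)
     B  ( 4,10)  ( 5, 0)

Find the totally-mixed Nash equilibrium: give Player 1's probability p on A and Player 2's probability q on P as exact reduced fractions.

P1 indiff ⇒ q·8+(1-q)·2 = q·4+(1-q)·5 ⇒ q(4) = (1-q)(3) ⇒ q = 3/7
P2 indiff ⇒ p·5+(1-p)·10 = p·9+(1-p)·0 ⇒ p(-4) = (1-p)(-10) ⇒ p = 5/7

p=5/7, q=3/7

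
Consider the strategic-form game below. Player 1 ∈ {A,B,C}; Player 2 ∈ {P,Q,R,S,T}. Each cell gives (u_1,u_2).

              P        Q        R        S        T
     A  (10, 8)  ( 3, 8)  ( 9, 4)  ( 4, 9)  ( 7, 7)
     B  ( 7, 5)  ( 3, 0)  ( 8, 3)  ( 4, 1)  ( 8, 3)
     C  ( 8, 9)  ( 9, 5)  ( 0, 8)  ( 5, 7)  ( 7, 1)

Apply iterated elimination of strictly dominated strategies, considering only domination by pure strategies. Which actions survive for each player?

Remaining: P1:{A,C} P2:{P,S}

P2 drop Q (S beats it: A:9>8 B:1>0 C:7>5)
P2 drop R (P beats it: A:8>4 B:5>3 C:9>8)
P2 drop T (P beats it: A:8>7 B:5>3 C:9>1)
P1 drop B (C beats it: P:8>7 S:5>4)
P1→{A,C} P2→{P,S}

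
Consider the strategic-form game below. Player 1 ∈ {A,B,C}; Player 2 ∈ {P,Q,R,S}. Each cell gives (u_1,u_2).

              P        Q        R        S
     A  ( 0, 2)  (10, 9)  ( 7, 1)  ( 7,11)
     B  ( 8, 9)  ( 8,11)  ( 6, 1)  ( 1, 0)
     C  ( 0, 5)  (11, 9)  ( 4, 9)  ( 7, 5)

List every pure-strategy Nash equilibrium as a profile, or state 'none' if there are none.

(A,P): not NE [P1→B gives 8>0; P2→S gives 11>2]
(A,Q): not NE [P1→C gives 11>10; P2→S gives 11>9]
(A,R): not NE [P2→S gives 11>1]
(A,S): NE
(B,P): not NE [P2→Q gives 11>9]
(B,Q): not NE [P1→C gives 11>8]
(B,R): not NE [P1→A gives 7>6; P2→Q gives 11>1]
(B,S): not NE [P1→C gives 7>1; P2→Q gives 11>0]
(C,P): not NE [P1→B gives 8>0; P2→R gives 9>5]
(C,Q): NE
(C,R): not NE [P1→A gives 7>4]
(C,S): not NE [P2→R gives 9>5]

PSNE = {(A,S), (C,Q)}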